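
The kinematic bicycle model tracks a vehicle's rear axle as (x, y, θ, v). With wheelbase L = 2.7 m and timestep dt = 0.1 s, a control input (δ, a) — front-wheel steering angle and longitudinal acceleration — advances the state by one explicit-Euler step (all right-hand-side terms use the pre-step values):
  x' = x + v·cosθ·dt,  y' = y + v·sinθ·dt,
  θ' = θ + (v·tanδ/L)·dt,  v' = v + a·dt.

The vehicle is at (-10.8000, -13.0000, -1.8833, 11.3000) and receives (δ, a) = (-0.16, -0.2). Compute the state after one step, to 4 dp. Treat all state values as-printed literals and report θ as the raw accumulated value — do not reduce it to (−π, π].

x' = -10.8000 + 11.3000·cos(-1.8833)·0.1 = -11.1474
y' = -13.0000 + 11.3000·sin(-1.8833)·0.1 = -14.0753
θ' = -1.8833 + (11.3000/2.7)·tan(-0.16)·0.1 = -1.9508
v' = 11.3000 − 0.2000·0.1 = 11.2800

(-11.1474, -14.0753, -1.9508, 11.2800)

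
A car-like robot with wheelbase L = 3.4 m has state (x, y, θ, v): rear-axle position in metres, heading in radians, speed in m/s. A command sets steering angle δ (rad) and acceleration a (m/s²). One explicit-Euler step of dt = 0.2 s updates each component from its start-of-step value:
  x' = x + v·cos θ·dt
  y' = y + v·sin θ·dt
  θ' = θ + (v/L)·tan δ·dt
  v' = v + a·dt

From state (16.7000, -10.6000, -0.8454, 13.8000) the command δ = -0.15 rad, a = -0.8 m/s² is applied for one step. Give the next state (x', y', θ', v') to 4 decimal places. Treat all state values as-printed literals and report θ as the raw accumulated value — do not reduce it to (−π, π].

x' = 16.7000 + 13.8000·cos(-0.8454)·0.2 = 18.5311
y' = -10.6000 + 13.8000·sin(-0.8454)·0.2 = -12.6651
θ' = -0.8454 + (13.8000/3.4)·tan(-0.15)·0.2 = -0.9681
v' = 13.8000 − 0.8000·0.2 = 13.6400

(18.5311, -12.6651, -0.9681, 13.6400)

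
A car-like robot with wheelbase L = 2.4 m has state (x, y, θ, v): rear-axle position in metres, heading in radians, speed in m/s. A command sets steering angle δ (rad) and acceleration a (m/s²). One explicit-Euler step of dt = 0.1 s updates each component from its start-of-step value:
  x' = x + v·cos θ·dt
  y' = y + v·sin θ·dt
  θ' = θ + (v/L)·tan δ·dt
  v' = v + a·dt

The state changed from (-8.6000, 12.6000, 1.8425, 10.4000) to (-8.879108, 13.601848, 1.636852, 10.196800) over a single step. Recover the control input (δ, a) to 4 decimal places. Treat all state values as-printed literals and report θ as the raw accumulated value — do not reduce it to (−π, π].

δ = -0.4431, a = -2.0320

a = (v'−v)/dt = (-0.203200)/0.1 = -2.0320
Δθ = θ'−θ = -0.205648;  (v·dt/L) = 10.4000·0.1/2.4 = 0.433333
tan δ = Δθ·L/(v·dt) = -0.474572  →  δ = -0.4431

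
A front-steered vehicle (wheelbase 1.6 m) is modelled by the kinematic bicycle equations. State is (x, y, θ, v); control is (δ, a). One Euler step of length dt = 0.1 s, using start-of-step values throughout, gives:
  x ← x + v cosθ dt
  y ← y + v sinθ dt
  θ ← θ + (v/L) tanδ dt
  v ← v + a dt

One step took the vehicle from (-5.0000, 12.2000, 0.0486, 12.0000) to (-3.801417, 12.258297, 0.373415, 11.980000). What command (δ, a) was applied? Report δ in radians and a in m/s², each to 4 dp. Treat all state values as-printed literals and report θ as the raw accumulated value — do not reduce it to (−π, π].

δ = 0.4087, a = -0.2000

a = (v'−v)/dt = (-0.020000)/0.1 = -0.2000
Δθ = θ'−θ = 0.324815;  (v·dt/L) = 12.0000·0.1/1.6 = 0.750000
tan δ = Δθ·L/(v·dt) = 0.433087  →  δ = 0.4087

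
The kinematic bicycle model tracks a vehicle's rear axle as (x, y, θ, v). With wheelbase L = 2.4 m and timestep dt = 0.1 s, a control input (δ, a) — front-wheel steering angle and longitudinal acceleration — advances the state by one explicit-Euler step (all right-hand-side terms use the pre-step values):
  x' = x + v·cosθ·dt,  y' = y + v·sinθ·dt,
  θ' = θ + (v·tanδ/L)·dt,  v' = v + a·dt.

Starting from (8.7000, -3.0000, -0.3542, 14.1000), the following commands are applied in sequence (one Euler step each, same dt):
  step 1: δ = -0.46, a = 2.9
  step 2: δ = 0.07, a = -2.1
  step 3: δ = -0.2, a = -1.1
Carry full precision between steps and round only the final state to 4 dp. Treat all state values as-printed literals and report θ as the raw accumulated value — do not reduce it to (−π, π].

after step 1 (δ=-0.46, a=2.9): (10.022473, -3.489045, -0.645276, 14.390000)
after step 2 (δ=0.07, a=-2.1): (11.172139, -4.354487, -0.603237, 14.180000)
after step 3 (δ=-0.2, a=-1.1): (12.339867, -5.158933, -0.723004, 14.070000)

(12.3399, -5.1589, -0.7230, 14.0700)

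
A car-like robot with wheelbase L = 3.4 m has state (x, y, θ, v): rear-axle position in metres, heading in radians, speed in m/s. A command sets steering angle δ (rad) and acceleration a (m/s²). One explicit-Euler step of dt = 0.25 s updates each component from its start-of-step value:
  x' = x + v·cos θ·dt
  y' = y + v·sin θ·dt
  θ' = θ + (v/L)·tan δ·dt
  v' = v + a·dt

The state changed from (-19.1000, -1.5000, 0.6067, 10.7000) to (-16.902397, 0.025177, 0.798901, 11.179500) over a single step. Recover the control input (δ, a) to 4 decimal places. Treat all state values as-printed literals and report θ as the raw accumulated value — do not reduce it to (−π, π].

δ = 0.2396, a = 1.9180

a = (v'−v)/dt = (0.479500)/0.25 = 1.9180
Δθ = θ'−θ = 0.192201;  (v·dt/L) = 10.7000·0.25/3.4 = 0.786765
tan δ = Δθ·L/(v·dt) = 0.244293  →  δ = 0.2396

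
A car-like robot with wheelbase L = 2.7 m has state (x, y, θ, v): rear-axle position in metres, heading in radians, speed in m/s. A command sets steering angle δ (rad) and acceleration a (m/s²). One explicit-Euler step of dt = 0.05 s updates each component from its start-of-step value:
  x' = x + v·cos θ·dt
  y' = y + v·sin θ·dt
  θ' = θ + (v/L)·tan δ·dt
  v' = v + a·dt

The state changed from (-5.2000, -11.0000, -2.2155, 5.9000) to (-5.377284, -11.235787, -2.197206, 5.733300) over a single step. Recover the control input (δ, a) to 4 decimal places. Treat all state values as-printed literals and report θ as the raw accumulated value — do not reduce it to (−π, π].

a = (v'−v)/dt = (-0.166700)/0.05 = -3.3340
Δθ = θ'−θ = 0.018294;  (v·dt/L) = 5.9000·0.05/2.7 = 0.109259
tan δ = Δθ·L/(v·dt) = 0.167437  →  δ = 0.1659

δ = 0.1659, a = -3.3340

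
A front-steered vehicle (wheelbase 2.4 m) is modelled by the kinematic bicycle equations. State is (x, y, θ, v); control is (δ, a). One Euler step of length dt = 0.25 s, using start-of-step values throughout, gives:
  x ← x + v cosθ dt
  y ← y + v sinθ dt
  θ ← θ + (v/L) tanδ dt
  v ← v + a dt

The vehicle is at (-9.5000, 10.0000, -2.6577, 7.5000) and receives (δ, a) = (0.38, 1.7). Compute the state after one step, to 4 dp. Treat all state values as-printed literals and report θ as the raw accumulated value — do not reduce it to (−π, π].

(-11.1597, 9.1277, -2.3457, 7.9250)

x' = -9.5000 + 7.5000·cos(-2.6577)·0.25 = -11.1597
y' = 10.0000 + 7.5000·sin(-2.6577)·0.25 = 9.1277
θ' = -2.6577 + (7.5000/2.4)·tan(0.38)·0.25 = -2.3457
v' = 7.5000 + 1.7000·0.25 = 7.9250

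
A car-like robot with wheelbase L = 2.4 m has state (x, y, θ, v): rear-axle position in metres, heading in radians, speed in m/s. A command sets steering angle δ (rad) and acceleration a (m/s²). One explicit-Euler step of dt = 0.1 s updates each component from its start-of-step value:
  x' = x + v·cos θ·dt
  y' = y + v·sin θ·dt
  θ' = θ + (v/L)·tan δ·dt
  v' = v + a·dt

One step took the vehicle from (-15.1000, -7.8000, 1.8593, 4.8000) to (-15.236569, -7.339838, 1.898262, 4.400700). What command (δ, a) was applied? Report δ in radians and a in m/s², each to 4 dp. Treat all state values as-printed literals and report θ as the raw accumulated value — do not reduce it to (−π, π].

δ = 0.1924, a = -3.9930

a = (v'−v)/dt = (-0.399300)/0.1 = -3.9930
Δθ = θ'−θ = 0.038962;  (v·dt/L) = 4.8000·0.1/2.4 = 0.200000
tan δ = Δθ·L/(v·dt) = 0.194810  →  δ = 0.1924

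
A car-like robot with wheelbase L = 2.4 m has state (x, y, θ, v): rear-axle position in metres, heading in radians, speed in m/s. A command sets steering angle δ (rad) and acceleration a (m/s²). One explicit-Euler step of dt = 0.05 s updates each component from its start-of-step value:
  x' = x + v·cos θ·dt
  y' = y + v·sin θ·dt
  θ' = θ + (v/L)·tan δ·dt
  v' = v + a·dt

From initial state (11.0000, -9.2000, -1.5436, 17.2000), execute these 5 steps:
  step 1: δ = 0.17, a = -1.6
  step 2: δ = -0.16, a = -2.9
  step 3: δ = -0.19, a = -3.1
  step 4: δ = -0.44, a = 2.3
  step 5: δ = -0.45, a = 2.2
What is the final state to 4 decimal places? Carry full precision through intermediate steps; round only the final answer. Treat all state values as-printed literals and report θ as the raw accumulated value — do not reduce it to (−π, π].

after step 1 (δ=0.17, a=-1.6): (11.023386, -10.059682, -1.482090, 17.120000)
after step 2 (δ=-0.16, a=-2.9): (11.099219, -10.912316, -1.539648, 16.975000)
after step 3 (δ=-0.19, a=-3.1): (11.125652, -11.760655, -1.607661, 16.820000)
after step 4 (δ=-0.44, a=2.3): (11.094655, -12.601083, -1.772631, 16.935000)
after step 5 (δ=-0.45, a=2.2): (10.924910, -13.430645, -1.943059, 17.045000)

(10.9249, -13.4306, -1.9431, 17.0450)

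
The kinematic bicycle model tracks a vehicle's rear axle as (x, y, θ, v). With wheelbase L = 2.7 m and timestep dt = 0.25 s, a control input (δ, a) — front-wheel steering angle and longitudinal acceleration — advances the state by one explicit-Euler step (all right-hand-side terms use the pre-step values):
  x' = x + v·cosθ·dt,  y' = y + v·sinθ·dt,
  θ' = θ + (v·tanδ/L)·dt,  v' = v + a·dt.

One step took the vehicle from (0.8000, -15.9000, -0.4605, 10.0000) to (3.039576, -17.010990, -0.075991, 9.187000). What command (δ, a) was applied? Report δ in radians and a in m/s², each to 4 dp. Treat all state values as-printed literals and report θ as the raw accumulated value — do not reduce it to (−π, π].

δ = 0.3936, a = -3.2520

a = (v'−v)/dt = (-0.813000)/0.25 = -3.2520
Δθ = θ'−θ = 0.384509;  (v·dt/L) = 10.0000·0.25/2.7 = 0.925926
tan δ = Δθ·L/(v·dt) = 0.415270  →  δ = 0.3936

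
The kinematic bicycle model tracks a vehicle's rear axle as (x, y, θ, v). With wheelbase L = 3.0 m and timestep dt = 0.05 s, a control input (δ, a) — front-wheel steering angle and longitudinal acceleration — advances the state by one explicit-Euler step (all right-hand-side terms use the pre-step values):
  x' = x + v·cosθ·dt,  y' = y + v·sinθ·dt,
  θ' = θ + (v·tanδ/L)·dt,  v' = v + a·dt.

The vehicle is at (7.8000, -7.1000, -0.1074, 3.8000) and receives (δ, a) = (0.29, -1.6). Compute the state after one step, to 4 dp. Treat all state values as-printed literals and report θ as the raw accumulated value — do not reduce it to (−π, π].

x' = 7.8000 + 3.8000·cos(-0.1074)·0.05 = 7.9889
y' = -7.1000 + 3.8000·sin(-0.1074)·0.05 = -7.1204
θ' = -0.1074 + (3.8000/3.0)·tan(0.29)·0.05 = -0.0885
v' = 3.8000 − 1.6000·0.05 = 3.7200

(7.9889, -7.1204, -0.0885, 3.7200)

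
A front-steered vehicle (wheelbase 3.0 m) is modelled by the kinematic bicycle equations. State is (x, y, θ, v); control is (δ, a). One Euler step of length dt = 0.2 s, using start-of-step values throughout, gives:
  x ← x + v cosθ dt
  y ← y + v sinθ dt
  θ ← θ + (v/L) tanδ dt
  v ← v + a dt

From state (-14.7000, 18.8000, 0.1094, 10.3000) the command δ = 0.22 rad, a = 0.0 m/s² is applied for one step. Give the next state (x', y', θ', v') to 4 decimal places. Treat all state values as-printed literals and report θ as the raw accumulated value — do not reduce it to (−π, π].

x' = -14.7000 + 10.3000·cos(0.1094)·0.2 = -12.6523
y' = 18.8000 + 10.3000·sin(0.1094)·0.2 = 19.0249
θ' = 0.1094 + (10.3000/3.0)·tan(0.22)·0.2 = 0.2630
v' = 10.3000 + 0.0000·0.2 = 10.3000

(-12.6523, 19.0249, 0.2630, 10.3000)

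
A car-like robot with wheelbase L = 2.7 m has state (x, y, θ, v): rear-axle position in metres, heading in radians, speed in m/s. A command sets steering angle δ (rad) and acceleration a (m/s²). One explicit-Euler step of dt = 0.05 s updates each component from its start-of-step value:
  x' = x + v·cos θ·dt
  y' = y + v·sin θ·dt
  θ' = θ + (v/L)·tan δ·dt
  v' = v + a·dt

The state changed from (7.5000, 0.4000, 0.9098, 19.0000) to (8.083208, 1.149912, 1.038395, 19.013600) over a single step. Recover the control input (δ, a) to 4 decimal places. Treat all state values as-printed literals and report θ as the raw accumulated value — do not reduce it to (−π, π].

a = (v'−v)/dt = (0.013600)/0.05 = 0.2720
Δθ = θ'−θ = 0.128595;  (v·dt/L) = 19.0000·0.05/2.7 = 0.351852
tan δ = Δθ·L/(v·dt) = 0.365481  →  δ = 0.3504

δ = 0.3504, a = 0.2720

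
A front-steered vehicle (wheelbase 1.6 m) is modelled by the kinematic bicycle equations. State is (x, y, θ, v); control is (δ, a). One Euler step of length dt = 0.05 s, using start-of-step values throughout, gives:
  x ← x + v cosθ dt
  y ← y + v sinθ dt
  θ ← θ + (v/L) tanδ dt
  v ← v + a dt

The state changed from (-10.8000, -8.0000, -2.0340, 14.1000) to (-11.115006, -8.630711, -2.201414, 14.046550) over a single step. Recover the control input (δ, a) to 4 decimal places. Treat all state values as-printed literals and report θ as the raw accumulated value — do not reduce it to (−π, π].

a = (v'−v)/dt = (-0.053450)/0.05 = -1.0690
Δθ = θ'−θ = -0.167414;  (v·dt/L) = 14.1000·0.05/1.6 = 0.440625
tan δ = Δθ·L/(v·dt) = -0.379947  →  δ = -0.3631

δ = -0.3631, a = -1.0690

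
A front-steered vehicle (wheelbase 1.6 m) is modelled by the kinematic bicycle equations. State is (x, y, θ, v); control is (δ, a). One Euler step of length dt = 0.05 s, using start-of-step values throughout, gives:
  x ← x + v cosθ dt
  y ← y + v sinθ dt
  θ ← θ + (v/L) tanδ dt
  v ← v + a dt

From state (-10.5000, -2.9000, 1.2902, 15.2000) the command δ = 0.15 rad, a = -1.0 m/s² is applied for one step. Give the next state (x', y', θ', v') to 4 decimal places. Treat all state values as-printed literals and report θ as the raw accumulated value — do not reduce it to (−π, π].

(-10.2895, -2.1697, 1.3620, 15.1500)

x' = -10.5000 + 15.2000·cos(1.2902)·0.05 = -10.2895
y' = -2.9000 + 15.2000·sin(1.2902)·0.05 = -2.1697
θ' = 1.2902 + (15.2000/1.6)·tan(0.15)·0.05 = 1.3620
v' = 15.2000 − 1.0000·0.05 = 15.1500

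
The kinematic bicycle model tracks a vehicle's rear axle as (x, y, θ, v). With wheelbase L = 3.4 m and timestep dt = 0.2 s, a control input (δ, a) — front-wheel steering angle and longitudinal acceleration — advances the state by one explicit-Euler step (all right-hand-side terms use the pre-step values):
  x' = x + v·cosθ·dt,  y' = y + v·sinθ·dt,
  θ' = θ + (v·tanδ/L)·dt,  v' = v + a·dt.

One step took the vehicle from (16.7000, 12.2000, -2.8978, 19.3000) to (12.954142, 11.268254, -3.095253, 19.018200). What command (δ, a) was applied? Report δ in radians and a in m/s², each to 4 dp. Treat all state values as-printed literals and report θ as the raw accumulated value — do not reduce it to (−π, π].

a = (v'−v)/dt = (-0.281800)/0.2 = -1.4090
Δθ = θ'−θ = -0.197453;  (v·dt/L) = 19.3000·0.2/3.4 = 1.135294
tan δ = Δθ·L/(v·dt) = -0.173922  →  δ = -0.1722

δ = -0.1722, a = -1.4090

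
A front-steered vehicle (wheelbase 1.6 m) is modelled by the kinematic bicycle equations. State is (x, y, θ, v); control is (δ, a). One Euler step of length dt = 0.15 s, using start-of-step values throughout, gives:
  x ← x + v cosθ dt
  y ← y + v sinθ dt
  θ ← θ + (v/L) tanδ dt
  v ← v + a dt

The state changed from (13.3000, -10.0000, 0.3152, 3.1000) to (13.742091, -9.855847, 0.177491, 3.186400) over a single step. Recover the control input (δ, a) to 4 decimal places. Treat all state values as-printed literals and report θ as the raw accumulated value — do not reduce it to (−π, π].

δ = -0.4425, a = 0.5760

a = (v'−v)/dt = (0.086400)/0.15 = 0.5760
Δθ = θ'−θ = -0.137709;  (v·dt/L) = 3.1000·0.15/1.6 = 0.290625
tan δ = Δθ·L/(v·dt) = -0.473837  →  δ = -0.4425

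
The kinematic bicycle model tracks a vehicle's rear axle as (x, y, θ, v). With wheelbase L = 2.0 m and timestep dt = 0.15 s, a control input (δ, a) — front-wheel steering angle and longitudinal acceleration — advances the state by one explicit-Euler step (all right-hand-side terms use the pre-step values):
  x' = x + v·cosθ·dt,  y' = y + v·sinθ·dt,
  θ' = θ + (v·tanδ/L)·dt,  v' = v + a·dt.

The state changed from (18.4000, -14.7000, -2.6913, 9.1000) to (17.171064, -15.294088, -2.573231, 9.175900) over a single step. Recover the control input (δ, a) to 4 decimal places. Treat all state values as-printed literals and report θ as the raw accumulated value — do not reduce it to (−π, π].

a = (v'−v)/dt = (0.075900)/0.15 = 0.5060
Δθ = θ'−θ = 0.118069;  (v·dt/L) = 9.1000·0.15/2.0 = 0.682500
tan δ = Δθ·L/(v·dt) = 0.172995  →  δ = 0.1713

δ = 0.1713, a = 0.5060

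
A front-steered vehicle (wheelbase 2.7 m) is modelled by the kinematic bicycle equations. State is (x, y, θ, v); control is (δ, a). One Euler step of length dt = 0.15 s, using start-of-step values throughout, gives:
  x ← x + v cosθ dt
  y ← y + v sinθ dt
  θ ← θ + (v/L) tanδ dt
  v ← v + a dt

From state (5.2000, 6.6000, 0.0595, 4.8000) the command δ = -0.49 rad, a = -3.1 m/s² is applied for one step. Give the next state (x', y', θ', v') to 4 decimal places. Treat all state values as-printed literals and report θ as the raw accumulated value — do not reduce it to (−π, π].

(5.9187, 6.6428, -0.0827, 4.3350)

x' = 5.2000 + 4.8000·cos(0.0595)·0.15 = 5.9187
y' = 6.6000 + 4.8000·sin(0.0595)·0.15 = 6.6428
θ' = 0.0595 + (4.8000/2.7)·tan(-0.49)·0.15 = -0.0827
v' = 4.8000 − 3.1000·0.15 = 4.3350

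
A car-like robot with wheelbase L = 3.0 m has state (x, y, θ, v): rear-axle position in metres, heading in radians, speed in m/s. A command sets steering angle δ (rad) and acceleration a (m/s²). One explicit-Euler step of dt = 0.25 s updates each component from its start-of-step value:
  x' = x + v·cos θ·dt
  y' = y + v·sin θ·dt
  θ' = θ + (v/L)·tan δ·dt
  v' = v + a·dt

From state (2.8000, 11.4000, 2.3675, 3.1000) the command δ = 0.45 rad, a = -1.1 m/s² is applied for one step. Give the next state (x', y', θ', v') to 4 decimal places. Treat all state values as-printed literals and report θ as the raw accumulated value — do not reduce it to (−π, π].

x' = 2.8000 + 3.1000·cos(2.3675)·0.25 = 2.2458
y' = 11.4000 + 3.1000·sin(2.3675)·0.25 = 11.9418
θ' = 2.3675 + (3.1000/3.0)·tan(0.45)·0.25 = 2.4923
v' = 3.1000 − 1.1000·0.25 = 2.8250

(2.2458, 11.9418, 2.4923, 2.8250)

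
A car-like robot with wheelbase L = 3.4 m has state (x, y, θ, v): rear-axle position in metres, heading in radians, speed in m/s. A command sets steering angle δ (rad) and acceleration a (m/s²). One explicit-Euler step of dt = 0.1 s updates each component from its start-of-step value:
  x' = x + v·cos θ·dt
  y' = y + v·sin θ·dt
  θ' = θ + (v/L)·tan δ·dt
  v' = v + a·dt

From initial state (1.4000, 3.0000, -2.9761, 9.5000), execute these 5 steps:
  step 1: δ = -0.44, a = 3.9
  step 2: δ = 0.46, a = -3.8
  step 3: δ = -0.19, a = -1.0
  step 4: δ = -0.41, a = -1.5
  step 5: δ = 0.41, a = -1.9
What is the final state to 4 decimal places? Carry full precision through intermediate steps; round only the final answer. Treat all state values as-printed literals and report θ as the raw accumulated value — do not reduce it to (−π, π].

(-3.3211, 2.5211, -3.0192, 9.0700)

after step 1 (δ=-0.44, a=3.9): (0.462980, 2.843499, -3.107642, 9.890000)
after step 2 (δ=0.46, a=-3.8): (-0.525451, 2.809928, -2.963524, 9.510000)
after step 3 (δ=-0.19, a=-1.0): (-1.461413, 2.641478, -3.017317, 9.410000)
after step 4 (δ=-0.41, a=-1.5): (-2.395156, 2.524836, -3.137608, 9.260000)
after step 5 (δ=0.41, a=-1.9): (-3.321148, 2.521146, -3.019235, 9.070000)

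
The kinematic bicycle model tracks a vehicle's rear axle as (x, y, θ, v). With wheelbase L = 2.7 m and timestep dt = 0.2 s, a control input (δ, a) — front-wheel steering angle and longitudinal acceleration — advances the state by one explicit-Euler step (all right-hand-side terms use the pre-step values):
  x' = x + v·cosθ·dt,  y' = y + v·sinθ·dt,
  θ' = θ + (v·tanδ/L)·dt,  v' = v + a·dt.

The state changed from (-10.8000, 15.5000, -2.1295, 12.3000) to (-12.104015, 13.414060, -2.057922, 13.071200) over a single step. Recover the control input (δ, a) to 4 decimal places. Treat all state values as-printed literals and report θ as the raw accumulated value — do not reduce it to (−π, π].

δ = 0.0784, a = 3.8560

a = (v'−v)/dt = (0.771200)/0.2 = 3.8560
Δθ = θ'−θ = 0.071578;  (v·dt/L) = 12.3000·0.2/2.7 = 0.911111
tan δ = Δθ·L/(v·dt) = 0.078561  →  δ = 0.0784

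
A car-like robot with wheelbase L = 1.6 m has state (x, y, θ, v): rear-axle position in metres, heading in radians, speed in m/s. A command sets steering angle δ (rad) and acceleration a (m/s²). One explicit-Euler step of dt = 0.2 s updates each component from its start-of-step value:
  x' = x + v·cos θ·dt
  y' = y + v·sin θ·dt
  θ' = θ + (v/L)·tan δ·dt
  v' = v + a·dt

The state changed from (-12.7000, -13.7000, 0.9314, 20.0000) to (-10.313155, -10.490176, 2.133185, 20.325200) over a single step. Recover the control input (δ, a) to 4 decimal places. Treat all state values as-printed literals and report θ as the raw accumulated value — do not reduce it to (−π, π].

a = (v'−v)/dt = (0.325200)/0.2 = 1.6260
Δθ = θ'−θ = 1.201785;  (v·dt/L) = 20.0000·0.2/1.6 = 2.500000
tan δ = Δθ·L/(v·dt) = 0.480714  →  δ = 0.4481

δ = 0.4481, a = 1.6260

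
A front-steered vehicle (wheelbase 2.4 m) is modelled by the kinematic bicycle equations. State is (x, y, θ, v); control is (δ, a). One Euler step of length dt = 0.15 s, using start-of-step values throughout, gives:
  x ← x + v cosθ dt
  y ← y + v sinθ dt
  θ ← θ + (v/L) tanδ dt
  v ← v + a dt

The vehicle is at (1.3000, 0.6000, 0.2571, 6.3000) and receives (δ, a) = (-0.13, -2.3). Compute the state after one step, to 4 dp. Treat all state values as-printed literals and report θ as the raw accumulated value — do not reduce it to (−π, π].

(2.2139, 0.8403, 0.2056, 5.9550)

x' = 1.3000 + 6.3000·cos(0.2571)·0.15 = 2.2139
y' = 0.6000 + 6.3000·sin(0.2571)·0.15 = 0.8403
θ' = 0.2571 + (6.3000/2.4)·tan(-0.13)·0.15 = 0.2056
v' = 6.3000 − 2.3000·0.15 = 5.9550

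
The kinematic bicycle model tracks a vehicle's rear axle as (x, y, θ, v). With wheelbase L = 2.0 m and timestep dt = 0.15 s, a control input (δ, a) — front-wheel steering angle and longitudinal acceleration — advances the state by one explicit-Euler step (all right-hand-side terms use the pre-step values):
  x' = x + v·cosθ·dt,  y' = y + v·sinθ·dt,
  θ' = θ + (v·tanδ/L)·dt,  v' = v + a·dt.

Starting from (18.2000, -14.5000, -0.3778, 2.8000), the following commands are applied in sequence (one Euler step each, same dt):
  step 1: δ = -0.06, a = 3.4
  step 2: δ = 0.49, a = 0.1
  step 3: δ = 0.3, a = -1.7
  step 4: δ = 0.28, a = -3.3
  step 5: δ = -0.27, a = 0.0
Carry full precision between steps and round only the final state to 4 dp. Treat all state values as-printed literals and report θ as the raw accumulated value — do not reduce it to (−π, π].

(20.3685, -15.0982, -0.1681, 2.5750)

after step 1 (δ=-0.06, a=3.4): (18.590381, -14.654928, -0.390415, 3.310000)
after step 2 (δ=0.49, a=0.1): (19.049520, -14.843882, -0.258002, 3.325000)
after step 3 (δ=0.3, a=-1.7): (19.531762, -14.971138, -0.180861, 3.070000)
after step 4 (δ=0.28, a=-3.3): (19.984751, -15.053971, -0.114651, 2.575000)
after step 5 (δ=-0.27, a=0.0): (20.368465, -15.098158, -0.168100, 2.575000)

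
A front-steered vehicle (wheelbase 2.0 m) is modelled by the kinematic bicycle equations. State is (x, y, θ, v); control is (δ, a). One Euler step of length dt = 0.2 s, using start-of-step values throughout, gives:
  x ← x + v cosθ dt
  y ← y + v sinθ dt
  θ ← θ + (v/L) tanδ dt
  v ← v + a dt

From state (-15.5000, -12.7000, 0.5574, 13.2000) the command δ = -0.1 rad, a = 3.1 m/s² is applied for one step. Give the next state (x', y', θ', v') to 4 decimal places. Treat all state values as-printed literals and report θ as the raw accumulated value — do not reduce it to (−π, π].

(-13.2596, -11.3035, 0.4250, 13.8200)

x' = -15.5000 + 13.2000·cos(0.5574)·0.2 = -13.2596
y' = -12.7000 + 13.2000·sin(0.5574)·0.2 = -11.3035
θ' = 0.5574 + (13.2000/2.0)·tan(-0.1)·0.2 = 0.4250
v' = 13.2000 + 3.1000·0.2 = 13.8200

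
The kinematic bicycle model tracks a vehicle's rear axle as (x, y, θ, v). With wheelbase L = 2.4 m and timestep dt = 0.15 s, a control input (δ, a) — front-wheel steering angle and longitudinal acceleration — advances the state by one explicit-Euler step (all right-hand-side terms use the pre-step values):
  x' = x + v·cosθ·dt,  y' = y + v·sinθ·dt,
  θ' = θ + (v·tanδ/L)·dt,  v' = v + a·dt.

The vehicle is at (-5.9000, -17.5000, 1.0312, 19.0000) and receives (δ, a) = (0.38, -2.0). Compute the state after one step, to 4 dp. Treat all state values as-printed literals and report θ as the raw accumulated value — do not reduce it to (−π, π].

(-4.4357, -15.0549, 1.5055, 18.7000)

x' = -5.9000 + 19.0000·cos(1.0312)·0.15 = -4.4357
y' = -17.5000 + 19.0000·sin(1.0312)·0.15 = -15.0549
θ' = 1.0312 + (19.0000/2.4)·tan(0.38)·0.15 = 1.5055
v' = 19.0000 − 2.0000·0.15 = 18.7000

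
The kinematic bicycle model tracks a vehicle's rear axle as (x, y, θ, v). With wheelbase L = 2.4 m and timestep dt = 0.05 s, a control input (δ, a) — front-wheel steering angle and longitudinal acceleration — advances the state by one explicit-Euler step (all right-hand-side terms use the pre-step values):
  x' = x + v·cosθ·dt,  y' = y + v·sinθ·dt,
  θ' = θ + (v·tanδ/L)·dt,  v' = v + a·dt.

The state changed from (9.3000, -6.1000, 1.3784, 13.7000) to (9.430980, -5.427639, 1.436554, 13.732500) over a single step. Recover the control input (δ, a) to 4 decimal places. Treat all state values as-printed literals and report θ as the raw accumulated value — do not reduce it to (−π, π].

a = (v'−v)/dt = (0.032500)/0.05 = 0.6500
Δθ = θ'−θ = 0.058154;  (v·dt/L) = 13.7000·0.05/2.4 = 0.285417
tan δ = Δθ·L/(v·dt) = 0.203751  →  δ = 0.2010

δ = 0.2010, a = 0.6500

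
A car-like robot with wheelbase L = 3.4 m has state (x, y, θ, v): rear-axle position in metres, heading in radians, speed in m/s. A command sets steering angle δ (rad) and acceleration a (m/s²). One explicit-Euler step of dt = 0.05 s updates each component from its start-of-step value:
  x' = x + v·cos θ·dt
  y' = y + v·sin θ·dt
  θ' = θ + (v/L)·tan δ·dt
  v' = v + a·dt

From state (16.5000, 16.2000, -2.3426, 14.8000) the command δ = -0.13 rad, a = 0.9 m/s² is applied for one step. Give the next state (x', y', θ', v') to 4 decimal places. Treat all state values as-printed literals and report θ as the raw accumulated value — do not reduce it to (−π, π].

(15.9839, 15.6697, -2.3711, 14.8450)

x' = 16.5000 + 14.8000·cos(-2.3426)·0.05 = 15.9839
y' = 16.2000 + 14.8000·sin(-2.3426)·0.05 = 15.6697
θ' = -2.3426 + (14.8000/3.4)·tan(-0.13)·0.05 = -2.3711
v' = 14.8000 + 0.9000·0.05 = 14.8450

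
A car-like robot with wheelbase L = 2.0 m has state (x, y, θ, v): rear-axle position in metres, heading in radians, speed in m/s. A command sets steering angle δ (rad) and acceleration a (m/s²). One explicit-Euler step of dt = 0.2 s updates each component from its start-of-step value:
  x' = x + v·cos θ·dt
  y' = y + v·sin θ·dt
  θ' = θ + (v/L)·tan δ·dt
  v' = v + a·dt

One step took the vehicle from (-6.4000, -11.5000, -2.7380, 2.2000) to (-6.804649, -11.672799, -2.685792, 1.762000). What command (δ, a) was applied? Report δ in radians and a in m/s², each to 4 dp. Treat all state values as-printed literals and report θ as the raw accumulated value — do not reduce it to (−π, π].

a = (v'−v)/dt = (-0.438000)/0.2 = -2.1900
Δθ = θ'−θ = 0.052208;  (v·dt/L) = 2.2000·0.2/2.0 = 0.220000
tan δ = Δθ·L/(v·dt) = 0.237309  →  δ = 0.2330

δ = 0.2330, a = -2.1900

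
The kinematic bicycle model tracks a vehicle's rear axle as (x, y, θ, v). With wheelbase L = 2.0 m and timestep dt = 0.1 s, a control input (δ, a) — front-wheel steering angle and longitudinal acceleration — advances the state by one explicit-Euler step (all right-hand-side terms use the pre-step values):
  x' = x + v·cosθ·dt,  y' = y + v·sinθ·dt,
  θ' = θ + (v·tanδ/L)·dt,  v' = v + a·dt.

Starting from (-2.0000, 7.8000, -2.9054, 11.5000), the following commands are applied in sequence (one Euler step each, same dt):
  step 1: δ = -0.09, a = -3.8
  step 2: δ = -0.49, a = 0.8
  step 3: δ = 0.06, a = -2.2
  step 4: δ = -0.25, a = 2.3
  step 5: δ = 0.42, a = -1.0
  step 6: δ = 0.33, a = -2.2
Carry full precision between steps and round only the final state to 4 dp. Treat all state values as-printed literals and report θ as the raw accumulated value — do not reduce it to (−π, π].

(-8.6235, 7.7472, -2.9198, 10.8900)

after step 1 (δ=-0.09, a=-3.8): (-3.118071, 7.530897, -2.957290, 11.120000)
after step 2 (δ=-0.49, a=0.8): (-4.211239, 7.327111, -3.253854, 11.200000)
after step 3 (δ=0.06, a=-2.2): (-5.324189, 7.452580, -3.220214, 10.980000)
after step 4 (δ=-0.25, a=2.3): (-6.418797, 7.538816, -3.360396, 11.210000)
after step 5 (δ=0.42, a=-1.0): (-7.513070, 7.782143, -3.110092, 11.110000)
after step 6 (δ=0.33, a=-2.2): (-8.623519, 7.747152, -2.919820, 10.890000)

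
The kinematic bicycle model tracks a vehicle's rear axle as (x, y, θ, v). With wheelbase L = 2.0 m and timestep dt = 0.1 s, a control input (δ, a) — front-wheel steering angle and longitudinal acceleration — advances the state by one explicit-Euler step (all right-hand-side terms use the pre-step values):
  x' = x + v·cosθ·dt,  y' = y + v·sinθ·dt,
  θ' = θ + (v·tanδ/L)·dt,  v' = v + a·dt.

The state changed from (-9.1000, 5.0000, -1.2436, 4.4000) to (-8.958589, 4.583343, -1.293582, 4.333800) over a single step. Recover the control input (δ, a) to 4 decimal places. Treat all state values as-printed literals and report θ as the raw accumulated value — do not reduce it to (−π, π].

a = (v'−v)/dt = (-0.066200)/0.1 = -0.6620
Δθ = θ'−θ = -0.049982;  (v·dt/L) = 4.4000·0.1/2.0 = 0.220000
tan δ = Δθ·L/(v·dt) = -0.227191  →  δ = -0.2234

δ = -0.2234, a = -0.6620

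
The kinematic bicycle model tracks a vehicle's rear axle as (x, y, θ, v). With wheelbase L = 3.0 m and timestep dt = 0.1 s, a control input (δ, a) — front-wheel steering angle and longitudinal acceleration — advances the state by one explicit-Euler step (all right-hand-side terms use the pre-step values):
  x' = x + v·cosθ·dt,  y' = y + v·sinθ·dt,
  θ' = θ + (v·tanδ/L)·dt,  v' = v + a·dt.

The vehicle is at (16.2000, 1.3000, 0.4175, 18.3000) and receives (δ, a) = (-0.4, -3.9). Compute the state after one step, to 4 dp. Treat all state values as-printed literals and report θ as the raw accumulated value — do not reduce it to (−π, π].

(17.8728, 2.0420, 0.1596, 17.9100)

x' = 16.2000 + 18.3000·cos(0.4175)·0.1 = 17.8728
y' = 1.3000 + 18.3000·sin(0.4175)·0.1 = 2.0420
θ' = 0.4175 + (18.3000/3.0)·tan(-0.4)·0.1 = 0.1596
v' = 18.3000 − 3.9000·0.1 = 17.9100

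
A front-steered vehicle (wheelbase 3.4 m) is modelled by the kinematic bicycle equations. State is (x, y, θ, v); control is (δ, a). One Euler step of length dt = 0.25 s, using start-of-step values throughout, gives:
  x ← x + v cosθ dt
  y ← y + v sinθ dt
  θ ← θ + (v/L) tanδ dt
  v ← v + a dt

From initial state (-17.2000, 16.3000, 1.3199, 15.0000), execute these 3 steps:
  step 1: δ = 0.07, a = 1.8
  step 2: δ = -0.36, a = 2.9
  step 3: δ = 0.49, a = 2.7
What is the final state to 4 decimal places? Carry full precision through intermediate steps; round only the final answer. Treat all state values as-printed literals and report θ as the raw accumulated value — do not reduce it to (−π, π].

(-13.3148, 27.0718, 1.6040, 16.8500)

after step 1 (δ=0.07, a=1.8): (-16.268979, 19.932589, 1.397232, 15.450000)
after step 2 (δ=-0.36, a=2.9): (-15.601948, 23.737057, 0.969628, 16.175000)
after step 3 (δ=0.49, a=2.7): (-13.314776, 27.071836, 1.604006, 16.850000)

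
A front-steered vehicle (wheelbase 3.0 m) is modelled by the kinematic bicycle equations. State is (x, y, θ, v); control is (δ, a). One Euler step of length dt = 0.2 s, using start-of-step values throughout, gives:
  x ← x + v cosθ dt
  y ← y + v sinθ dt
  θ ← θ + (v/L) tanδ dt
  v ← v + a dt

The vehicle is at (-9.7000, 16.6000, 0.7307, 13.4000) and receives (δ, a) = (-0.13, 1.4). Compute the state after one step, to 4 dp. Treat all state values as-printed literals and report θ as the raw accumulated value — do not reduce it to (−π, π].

x' = -9.7000 + 13.4000·cos(0.7307)·0.2 = -7.7042
y' = 16.6000 + 13.4000·sin(0.7307)·0.2 = 18.3886
θ' = 0.7307 + (13.4000/3.0)·tan(-0.13)·0.2 = 0.6139
v' = 13.4000 + 1.4000·0.2 = 13.6800

(-7.7042, 18.3886, 0.6139, 13.6800)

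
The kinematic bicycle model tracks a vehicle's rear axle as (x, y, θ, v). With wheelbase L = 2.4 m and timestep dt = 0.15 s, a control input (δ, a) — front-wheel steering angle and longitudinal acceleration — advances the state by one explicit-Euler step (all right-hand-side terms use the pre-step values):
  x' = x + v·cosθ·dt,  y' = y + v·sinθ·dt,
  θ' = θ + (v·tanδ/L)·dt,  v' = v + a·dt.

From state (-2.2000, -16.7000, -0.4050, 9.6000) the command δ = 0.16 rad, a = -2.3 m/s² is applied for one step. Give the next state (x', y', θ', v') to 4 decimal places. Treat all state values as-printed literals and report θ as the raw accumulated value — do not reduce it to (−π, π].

x' = -2.2000 + 9.6000·cos(-0.4050)·0.15 = -0.8765
y' = -16.7000 + 9.6000·sin(-0.4050)·0.15 = -17.2674
θ' = -0.4050 + (9.6000/2.4)·tan(0.16)·0.15 = -0.3082
v' = 9.6000 − 2.3000·0.15 = 9.2550

(-0.8765, -17.2674, -0.3082, 9.2550)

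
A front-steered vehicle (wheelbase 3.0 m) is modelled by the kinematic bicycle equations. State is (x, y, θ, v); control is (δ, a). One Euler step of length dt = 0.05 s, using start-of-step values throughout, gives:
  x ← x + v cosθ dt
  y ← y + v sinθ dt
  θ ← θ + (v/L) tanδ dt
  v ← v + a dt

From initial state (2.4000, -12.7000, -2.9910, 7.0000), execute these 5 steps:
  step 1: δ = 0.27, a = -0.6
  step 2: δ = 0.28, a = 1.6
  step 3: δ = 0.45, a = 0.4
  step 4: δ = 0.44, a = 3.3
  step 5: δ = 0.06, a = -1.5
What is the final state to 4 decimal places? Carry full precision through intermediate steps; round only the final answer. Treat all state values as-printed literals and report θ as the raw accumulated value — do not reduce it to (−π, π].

after step 1 (δ=0.27, a=-0.6): (2.053961, -12.752508, -2.958712, 6.970000)
after step 2 (δ=0.28, a=1.6): (1.711273, -12.815888, -2.925307, 7.050000)
after step 3 (δ=0.45, a=0.4): (1.366986, -12.891535, -2.868548, 7.070000)
after step 4 (δ=0.44, a=3.3): (1.026581, -12.986862, -2.813075, 7.235000)
after step 5 (δ=0.06, a=-1.5): (0.684177, -13.103577, -2.805831, 7.160000)

(0.6842, -13.1036, -2.8058, 7.1600)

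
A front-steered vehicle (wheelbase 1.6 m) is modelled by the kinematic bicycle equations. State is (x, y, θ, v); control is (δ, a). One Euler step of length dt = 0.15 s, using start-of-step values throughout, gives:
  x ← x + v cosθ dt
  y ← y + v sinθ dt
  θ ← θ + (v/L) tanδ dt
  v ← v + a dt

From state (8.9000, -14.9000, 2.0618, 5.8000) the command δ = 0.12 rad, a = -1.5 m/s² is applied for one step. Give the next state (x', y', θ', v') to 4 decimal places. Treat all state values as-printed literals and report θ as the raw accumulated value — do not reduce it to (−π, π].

(8.4898, -14.1328, 2.1274, 5.5750)

x' = 8.9000 + 5.8000·cos(2.0618)·0.15 = 8.4898
y' = -14.9000 + 5.8000·sin(2.0618)·0.15 = -14.1328
θ' = 2.0618 + (5.8000/1.6)·tan(0.12)·0.15 = 2.1274
v' = 5.8000 − 1.5000·0.15 = 5.5750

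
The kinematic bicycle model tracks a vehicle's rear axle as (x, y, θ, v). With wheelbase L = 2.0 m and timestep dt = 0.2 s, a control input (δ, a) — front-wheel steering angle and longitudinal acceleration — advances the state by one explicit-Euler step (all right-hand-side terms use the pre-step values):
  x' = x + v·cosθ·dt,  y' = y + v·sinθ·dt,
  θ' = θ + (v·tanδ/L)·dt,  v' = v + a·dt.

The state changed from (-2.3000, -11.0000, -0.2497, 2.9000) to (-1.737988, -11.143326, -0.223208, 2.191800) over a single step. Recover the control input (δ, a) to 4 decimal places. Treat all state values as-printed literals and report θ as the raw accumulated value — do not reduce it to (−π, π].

δ = 0.0911, a = -3.5410

a = (v'−v)/dt = (-0.708200)/0.2 = -3.5410
Δθ = θ'−θ = 0.026492;  (v·dt/L) = 2.9000·0.2/2.0 = 0.290000
tan δ = Δθ·L/(v·dt) = 0.091352  →  δ = 0.0911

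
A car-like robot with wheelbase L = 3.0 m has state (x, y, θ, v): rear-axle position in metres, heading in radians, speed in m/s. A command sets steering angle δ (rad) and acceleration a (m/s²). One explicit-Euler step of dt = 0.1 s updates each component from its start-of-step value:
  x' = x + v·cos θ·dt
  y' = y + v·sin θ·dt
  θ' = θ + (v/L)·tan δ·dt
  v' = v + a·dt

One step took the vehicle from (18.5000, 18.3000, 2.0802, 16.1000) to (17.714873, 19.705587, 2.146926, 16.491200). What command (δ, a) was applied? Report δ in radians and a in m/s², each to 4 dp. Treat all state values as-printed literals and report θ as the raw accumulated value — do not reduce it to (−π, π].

a = (v'−v)/dt = (0.391200)/0.1 = 3.9120
Δθ = θ'−θ = 0.066726;  (v·dt/L) = 16.1000·0.1/3.0 = 0.536667
tan δ = Δθ·L/(v·dt) = 0.124334  →  δ = 0.1237

δ = 0.1237, a = 3.9120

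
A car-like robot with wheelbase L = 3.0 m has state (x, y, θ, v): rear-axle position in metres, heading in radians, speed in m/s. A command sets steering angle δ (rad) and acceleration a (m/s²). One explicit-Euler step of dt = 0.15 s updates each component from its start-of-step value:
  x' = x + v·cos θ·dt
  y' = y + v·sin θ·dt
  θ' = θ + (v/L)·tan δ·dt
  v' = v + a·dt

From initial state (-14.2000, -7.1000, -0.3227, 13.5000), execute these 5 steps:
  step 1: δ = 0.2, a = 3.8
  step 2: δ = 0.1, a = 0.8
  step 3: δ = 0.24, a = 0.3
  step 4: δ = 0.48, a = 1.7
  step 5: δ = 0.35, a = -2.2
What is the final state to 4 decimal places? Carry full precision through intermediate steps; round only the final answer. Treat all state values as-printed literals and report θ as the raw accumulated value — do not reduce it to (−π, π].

(-3.9827, -7.3487, 0.6933, 14.1600)

after step 1 (δ=0.2, a=3.8): (-12.279525, -7.742185, -0.185871, 14.070000)
after step 2 (δ=0.1, a=0.8): (-10.205377, -8.132210, -0.115285, 14.190000)
after step 3 (δ=0.24, a=0.3): (-8.091006, -8.377052, 0.058341, 14.235000)
after step 4 (δ=0.48, a=1.7): (-5.959389, -8.252549, 0.428886, 14.490000)
after step 5 (δ=0.35, a=-2.2): (-3.982744, -7.348682, 0.693349, 14.160000)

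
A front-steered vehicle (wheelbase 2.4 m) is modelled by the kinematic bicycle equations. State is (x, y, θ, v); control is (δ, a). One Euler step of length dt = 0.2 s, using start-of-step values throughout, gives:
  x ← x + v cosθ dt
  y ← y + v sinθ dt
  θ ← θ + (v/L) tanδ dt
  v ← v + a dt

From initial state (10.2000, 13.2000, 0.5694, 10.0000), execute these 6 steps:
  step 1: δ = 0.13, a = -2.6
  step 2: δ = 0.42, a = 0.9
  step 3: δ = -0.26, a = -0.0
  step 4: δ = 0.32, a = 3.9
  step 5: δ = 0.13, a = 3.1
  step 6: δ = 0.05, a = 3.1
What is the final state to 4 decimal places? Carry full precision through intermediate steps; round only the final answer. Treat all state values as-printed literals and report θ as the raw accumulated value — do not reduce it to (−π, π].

(17.4596, 22.4389, 1.2436, 11.6800)

after step 1 (δ=0.13, a=-2.6): (11.884449, 14.278254, 0.678348, 9.480000)
after step 2 (δ=0.42, a=0.9): (13.360695, 15.468008, 1.031140, 9.660000)
after step 3 (δ=-0.26, a=-0.0): (14.353436, 17.125442, 0.816993, 9.660000)
after step 4 (δ=0.32, a=3.9): (15.675729, 18.534046, 1.083761, 10.440000)
after step 5 (δ=0.13, a=3.1): (16.652930, 20.379262, 1.197503, 11.060000)
after step 6 (δ=0.05, a=3.1): (17.459611, 22.438925, 1.243624, 11.680000)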